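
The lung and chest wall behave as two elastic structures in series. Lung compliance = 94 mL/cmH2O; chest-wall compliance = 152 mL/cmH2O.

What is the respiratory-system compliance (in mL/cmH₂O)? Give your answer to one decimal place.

58.1

Lung and chest wall are elastances in series: 1/Crs = 1/CL + 1/Ccw.
1/Crs = 1/94 + 1/152 = 0.01722.
Crs = 58.072 mL/cmH2O.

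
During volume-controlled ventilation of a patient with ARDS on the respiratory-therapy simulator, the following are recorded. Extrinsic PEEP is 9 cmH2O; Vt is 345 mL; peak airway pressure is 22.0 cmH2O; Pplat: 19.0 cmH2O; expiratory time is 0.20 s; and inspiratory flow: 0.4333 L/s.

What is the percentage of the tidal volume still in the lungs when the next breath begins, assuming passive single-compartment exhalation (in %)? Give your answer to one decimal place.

R = (PIP − Pplat)/V̇ = (22.0 − 19.0) / 0.4333 = 3.0/0.4333 = 6.924 cmH2O·s/L.
C = Vt/(Pplat − PEEP) = 345.0 / (19.0 − 9) = 345.0/10.0 = 34.5 mL/cmH2O.
τ = R × C = 6.924 × 0.0345 L/cmH2O = 0.2389 s.
Fraction remaining at end-expiration = e^(−Te/τ) = e^(−0.20/0.2389) = 0.4329 → 43.29%.

43.3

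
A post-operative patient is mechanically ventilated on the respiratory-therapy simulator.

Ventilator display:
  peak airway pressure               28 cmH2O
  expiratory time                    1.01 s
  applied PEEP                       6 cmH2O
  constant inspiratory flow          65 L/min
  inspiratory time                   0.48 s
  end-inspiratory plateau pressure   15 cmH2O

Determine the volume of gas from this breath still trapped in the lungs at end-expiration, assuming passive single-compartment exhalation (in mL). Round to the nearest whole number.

121

Flow: 65 L/min ÷ 60 = 1.0833 L/s.
Vt = flow × Ti = 1.0833 L/s × 0.48 s × 1000 mL/L = 519.98 mL.
R = (PIP − Pplat)/V̇ = (28 − 15) / 1.0833 = 13.0/1.0833 = 12.0 cmH2O·s/L.
C = Vt/(Pplat − PEEP) = 519.98 / (15 − 6) = 519.98/9.0 = 57.776 mL/cmH2O.
τ = R × C = 12.0 × 0.05778 L/cmH2O = 0.6934 s.
Fraction remaining = e^(−Te/τ) = e^(−1.01/0.6934) = 0.233.
Trapped volume = 519.98 × 0.233 = 121.16 mL.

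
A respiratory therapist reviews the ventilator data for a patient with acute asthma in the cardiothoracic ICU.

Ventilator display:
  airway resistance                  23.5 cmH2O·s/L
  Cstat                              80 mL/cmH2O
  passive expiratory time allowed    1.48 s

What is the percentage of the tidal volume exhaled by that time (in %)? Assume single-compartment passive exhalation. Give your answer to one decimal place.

τ = R × C = 23.5 × 80 mL/cmH2O = 23.5 × 0.080 L/cmH2O = 1.88 s.
Passive exhalation: V(t)/V₀ = e^(−t/τ) = e^(−1.48/1.88) = 0.4551.
Fraction exhaled = 1 − 0.4551 = 0.5449 → 54.49%.

54.5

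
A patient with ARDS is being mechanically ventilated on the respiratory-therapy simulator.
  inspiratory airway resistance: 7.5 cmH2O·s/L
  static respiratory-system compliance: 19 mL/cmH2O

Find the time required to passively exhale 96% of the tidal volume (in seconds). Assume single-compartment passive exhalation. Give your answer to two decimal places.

0.46

τ = R × C = 7.5 × 19 mL/cmH2O = 7.5 × 0.019 L/cmH2O = 0.1425 s.
Exhaled fraction f = 1 − e^(−t/τ) → t = −τ·ln(1 − f) = −0.1425·ln(0.04) = 0.4587 s.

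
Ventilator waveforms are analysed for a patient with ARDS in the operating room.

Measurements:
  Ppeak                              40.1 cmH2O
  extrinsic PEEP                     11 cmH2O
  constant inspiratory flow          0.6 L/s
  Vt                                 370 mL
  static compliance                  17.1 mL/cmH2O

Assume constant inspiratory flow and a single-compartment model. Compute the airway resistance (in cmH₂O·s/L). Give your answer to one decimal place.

Equation of motion (constant flow): PIP = Vt/C + R·V̇ + PEEP.
R·V̇ = PIP − Vt/C − PEEP = 40.1 − 370/17.1 − 11 = 40.1 − 21.637 − 11 = 7.463 cmH2O.
R = 7.463 / 0.6 = 12.438 cmH2O·s/L.

12.4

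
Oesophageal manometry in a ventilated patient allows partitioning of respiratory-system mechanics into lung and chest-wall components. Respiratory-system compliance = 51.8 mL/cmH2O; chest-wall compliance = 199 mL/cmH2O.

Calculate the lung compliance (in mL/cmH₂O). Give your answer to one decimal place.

1/CL = 1/Crs − 1/Ccw.
1/CL = 1/51.8 − 1/199 = 0.01428.
CL = 70.028 mL/cmH2O.

70.0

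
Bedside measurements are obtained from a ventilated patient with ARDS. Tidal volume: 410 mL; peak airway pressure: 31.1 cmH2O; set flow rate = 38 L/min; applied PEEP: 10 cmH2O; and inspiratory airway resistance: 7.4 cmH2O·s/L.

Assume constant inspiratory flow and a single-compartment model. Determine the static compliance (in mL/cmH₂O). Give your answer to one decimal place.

25.0

Flow: 38 L/min ÷ 60 = 0.6333 L/s.
Equation of motion (constant flow): PIP = Vt/C + R·V̇ + PEEP.
Vt/C = PIP − R·V̇ − PEEP = 31.1 − 7.4×0.6333 − 10 = 31.1 − 4.686 − 10 = 16.414 cmH2O.
C = Vt / 16.414 = 410 / 16.414 = 24.979 mL/cmH2O.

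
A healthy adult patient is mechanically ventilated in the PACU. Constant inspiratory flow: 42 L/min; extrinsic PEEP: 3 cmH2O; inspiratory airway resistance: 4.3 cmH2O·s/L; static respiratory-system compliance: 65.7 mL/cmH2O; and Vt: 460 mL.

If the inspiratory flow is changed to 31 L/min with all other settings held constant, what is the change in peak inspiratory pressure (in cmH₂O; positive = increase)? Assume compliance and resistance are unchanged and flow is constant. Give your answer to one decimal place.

Flow: 42 L/min ÷ 60 = 0.7 L/s.
New flow: 31 L/min ÷ 60 = 0.5167 L/s.
PIP = Vt/C + R·V̇ + PEEP (constant-flow equation of motion).
Only the resistive term changes: ΔPIP = R × ΔV̇ = 4.3 × (0.5167 − 0.7) = 4.3 × -0.1833 = -0.7882 cmH2O.

-0.8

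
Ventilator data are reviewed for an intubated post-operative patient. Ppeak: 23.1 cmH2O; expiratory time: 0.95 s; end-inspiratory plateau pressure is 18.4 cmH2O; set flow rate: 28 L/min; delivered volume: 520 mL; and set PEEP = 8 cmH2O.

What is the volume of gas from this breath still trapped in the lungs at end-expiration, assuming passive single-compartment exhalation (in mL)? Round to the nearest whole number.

Flow: 28 L/min ÷ 60 = 0.4667 L/s.
R = (PIP − Pplat)/V̇ = (23.1 − 18.4) / 0.4667 = 4.7/0.4667 = 10.071 cmH2O·s/L.
C = Vt/(Pplat − PEEP) = 520.0 / (18.4 − 8) = 520.0/10.4 = 50.0 mL/cmH2O.
τ = R × C = 10.071 × 0.05 L/cmH2O = 0.5036 s.
Fraction remaining = e^(−Te/τ) = e^(−0.95/0.5036) = 0.1516.
Trapped volume = 520.0 × 0.1516 = 78.832 mL.

79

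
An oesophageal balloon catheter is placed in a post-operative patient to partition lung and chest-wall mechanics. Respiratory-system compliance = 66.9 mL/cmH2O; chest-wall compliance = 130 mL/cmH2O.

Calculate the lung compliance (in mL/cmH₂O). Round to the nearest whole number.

138

1/CL = 1/Crs − 1/Ccw.
1/CL = 1/66.9 − 1/130 = 0.007255.
CL = 137.84 mL/cmH2O.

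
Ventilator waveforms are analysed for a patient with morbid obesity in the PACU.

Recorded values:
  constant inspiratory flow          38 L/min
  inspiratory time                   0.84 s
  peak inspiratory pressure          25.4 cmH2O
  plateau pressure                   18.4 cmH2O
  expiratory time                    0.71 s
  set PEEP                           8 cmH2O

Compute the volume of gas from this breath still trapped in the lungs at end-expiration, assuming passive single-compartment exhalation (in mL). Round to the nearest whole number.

Flow: 38 L/min ÷ 60 = 0.6333 L/s.
Vt = flow × Ti = 0.6333 L/s × 0.84 s × 1000 mL/L = 531.97 mL.
R = (PIP − Pplat)/V̇ = (25.4 − 18.4) / 0.6333 = 7.0/0.6333 = 11.053 cmH2O·s/L.
C = Vt/(Pplat − PEEP) = 531.97 / (18.4 − 8) = 531.97/10.4 = 51.151 mL/cmH2O.
τ = R × C = 11.053 × 0.05115 L/cmH2O = 0.5654 s.
Fraction remaining = e^(−Te/τ) = e^(−0.71/0.5654) = 0.2849.
Trapped volume = 531.97 × 0.2849 = 151.56 mL.

152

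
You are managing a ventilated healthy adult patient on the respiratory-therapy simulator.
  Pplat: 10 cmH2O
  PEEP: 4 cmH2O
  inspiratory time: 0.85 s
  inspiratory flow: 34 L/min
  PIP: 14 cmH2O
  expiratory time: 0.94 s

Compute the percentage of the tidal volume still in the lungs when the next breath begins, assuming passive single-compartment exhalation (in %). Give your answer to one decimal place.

19.0

Flow: 34 L/min ÷ 60 = 0.5667 L/s.
Vt = flow × Ti = 0.5667 L/s × 0.85 s × 1000 mL/L = 481.7 mL.
R = (PIP − Pplat)/V̇ = (14 − 10) / 0.5667 = 4.0/0.5667 = 7.058 cmH2O·s/L.
C = Vt/(Pplat − PEEP) = 481.7 / (10 − 4) = 481.7/6.0 = 80.283 mL/cmH2O.
τ = R × C = 7.058 × 0.08028 L/cmH2O = 0.5666 s.
Fraction remaining at end-expiration = e^(−Te/τ) = e^(−0.94/0.5666) = 0.1903 → 19.03%.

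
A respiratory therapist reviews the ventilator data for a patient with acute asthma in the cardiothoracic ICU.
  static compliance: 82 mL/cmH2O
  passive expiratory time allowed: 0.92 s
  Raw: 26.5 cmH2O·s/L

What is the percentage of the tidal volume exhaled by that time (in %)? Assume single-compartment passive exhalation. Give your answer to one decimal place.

34.5

τ = R × C = 26.5 × 82 mL/cmH2O = 26.5 × 0.082 L/cmH2O = 2.173 s.
Passive exhalation: V(t)/V₀ = e^(−t/τ) = e^(−0.92/2.173) = 0.6548.
Fraction exhaled = 1 − 0.6548 = 0.3452 → 34.52%.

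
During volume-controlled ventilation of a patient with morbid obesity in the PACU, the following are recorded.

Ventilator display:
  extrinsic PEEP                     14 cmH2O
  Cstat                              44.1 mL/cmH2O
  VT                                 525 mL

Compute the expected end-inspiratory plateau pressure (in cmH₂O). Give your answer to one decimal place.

Pplat = PEEP + Vt / Cstat = 14 + 525 / 44.1 = 14 + 11.905 = 25.905 cmH2O.

25.9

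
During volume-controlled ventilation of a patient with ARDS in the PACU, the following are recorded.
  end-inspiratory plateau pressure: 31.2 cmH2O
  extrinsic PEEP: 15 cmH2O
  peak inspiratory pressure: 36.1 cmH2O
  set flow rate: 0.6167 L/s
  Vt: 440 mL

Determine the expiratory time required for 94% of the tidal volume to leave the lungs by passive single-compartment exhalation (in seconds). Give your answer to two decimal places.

0.61

R = (PIP − Pplat)/V̇ = (36.1 − 31.2) / 0.6167 = 4.9/0.6167 = 7.946 cmH2O·s/L.
C = Vt/(Pplat − PEEP) = 440.0 / (31.2 − 15) = 440.0/16.2 = 27.16 mL/cmH2O.
τ = R × C = 7.946 × 0.02716 L/cmH2O = 0.2158 s.
t = −τ·ln(1 − 0.94) = −0.2158·ln(0.06) = 0.6071 s.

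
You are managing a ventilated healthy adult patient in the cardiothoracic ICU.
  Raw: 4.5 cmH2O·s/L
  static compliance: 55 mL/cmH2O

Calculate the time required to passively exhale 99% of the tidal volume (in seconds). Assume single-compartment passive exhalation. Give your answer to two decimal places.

1.14

τ = R × C = 4.5 × 55 mL/cmH2O = 4.5 × 0.055 L/cmH2O = 0.2475 s.
Exhaled fraction f = 1 − e^(−t/τ) → t = −τ·ln(1 − f) = −0.2475·ln(0.01) = 1.14 s.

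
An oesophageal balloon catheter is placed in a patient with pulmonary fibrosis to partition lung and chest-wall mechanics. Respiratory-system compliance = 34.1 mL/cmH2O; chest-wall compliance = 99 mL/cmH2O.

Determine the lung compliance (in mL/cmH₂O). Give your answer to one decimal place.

1/CL = 1/Crs − 1/Ccw.
1/CL = 1/34.1 − 1/99 = 0.01922.
CL = 52.029 mL/cmH2O.

52.0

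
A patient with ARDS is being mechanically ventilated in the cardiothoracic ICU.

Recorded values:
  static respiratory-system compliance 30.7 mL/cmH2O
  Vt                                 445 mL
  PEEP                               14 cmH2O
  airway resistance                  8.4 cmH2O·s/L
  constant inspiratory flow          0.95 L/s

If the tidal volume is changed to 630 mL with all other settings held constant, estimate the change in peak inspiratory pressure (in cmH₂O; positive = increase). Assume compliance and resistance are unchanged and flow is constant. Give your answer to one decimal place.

PIP = Vt/C + R·V̇ + PEEP (constant-flow equation of motion).
Only the elastic term changes: ΔPIP = ΔVt / C = (630 − 445) / 30.7 = 6.026 cmH2O.

6.0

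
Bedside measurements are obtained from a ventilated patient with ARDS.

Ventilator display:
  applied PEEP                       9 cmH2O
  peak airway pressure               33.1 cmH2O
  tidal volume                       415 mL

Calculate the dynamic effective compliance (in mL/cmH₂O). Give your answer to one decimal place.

17.2

Dynamic compliance = Vt / (PIP − PEEP) = 415 / (33.1 − 9) = 415 / 24.1 = 17.22 mL/cmH2O.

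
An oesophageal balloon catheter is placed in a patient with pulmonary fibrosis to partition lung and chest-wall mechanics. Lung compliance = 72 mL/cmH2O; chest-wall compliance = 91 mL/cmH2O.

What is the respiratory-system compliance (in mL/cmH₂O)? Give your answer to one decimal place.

Lung and chest wall are elastances in series: 1/Crs = 1/CL + 1/Ccw.
1/Crs = 1/72 + 1/91 = 0.02488.
Crs = 40.193 mL/cmH2O.

40.2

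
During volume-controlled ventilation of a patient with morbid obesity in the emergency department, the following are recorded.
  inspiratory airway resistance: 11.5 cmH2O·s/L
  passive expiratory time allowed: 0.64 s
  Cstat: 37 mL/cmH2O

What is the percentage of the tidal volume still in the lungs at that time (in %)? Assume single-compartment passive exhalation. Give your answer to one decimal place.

τ = R × C = 11.5 × 37 mL/cmH2O = 11.5 × 0.037 L/cmH2O = 0.4255 s.
Passive exhalation: V(t)/V₀ = e^(−t/τ) = e^(−0.64/0.4255) = 0.2222.
Fraction remaining = 0.2222 → 22.22%.

22.2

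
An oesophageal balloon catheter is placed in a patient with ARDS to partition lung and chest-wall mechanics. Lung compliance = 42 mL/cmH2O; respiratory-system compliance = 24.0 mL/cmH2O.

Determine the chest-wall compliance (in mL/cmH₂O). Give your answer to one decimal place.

56.0

1/Ccw = 1/Crs − 1/CL.
1/Ccw = 1/24.0 − 1/42 = 0.01786.
Ccw = 55.991 mL/cmH2O.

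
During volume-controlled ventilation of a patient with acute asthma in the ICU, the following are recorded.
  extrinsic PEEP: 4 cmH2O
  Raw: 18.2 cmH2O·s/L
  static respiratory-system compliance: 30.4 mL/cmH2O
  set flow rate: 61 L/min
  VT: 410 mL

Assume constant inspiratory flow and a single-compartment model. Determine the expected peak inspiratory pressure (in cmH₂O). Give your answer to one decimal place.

36.0

Flow: 61 L/min ÷ 60 = 1.0167 L/s.
Equation of motion (constant flow): PIP = Vt/C + R·V̇ + PEEP.
PIP = 410/30.4 + 18.2×1.0167 + 4 = 13.487 + 18.504 + 4 = 35.991 cmH2O.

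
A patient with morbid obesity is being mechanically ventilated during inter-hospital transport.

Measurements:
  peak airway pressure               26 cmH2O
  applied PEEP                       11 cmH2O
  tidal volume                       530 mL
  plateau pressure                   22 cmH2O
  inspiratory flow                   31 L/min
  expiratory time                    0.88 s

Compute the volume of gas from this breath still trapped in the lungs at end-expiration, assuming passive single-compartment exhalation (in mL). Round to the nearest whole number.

50

Flow: 31 L/min ÷ 60 = 0.5167 L/s.
R = (PIP − Pplat)/V̇ = (26 − 22) / 0.5167 = 4.0/0.5167 = 7.741 cmH2O·s/L.
C = Vt/(Pplat − PEEP) = 530.0 / (22 − 11) = 530.0/11.0 = 48.182 mL/cmH2O.
τ = R × C = 7.741 × 0.04818 L/cmH2O = 0.373 s.
Fraction remaining = e^(−Te/τ) = e^(−0.88/0.373) = 0.09449.
Trapped volume = 530.0 × 0.09449 = 50.08 mL.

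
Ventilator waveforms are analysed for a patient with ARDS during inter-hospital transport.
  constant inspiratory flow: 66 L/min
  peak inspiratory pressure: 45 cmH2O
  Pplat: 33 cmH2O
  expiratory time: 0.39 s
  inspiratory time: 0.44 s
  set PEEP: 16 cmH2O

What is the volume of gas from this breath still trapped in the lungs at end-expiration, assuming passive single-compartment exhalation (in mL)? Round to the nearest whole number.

138

Flow: 66 L/min ÷ 60 = 1.1 L/s.
Vt = flow × Ti = 1.1 L/s × 0.44 s × 1000 mL/L = 484.0 mL.
R = (PIP − Pplat)/V̇ = (45 − 33) / 1.1 = 12.0/1.1 = 10.909 cmH2O·s/L.
C = Vt/(Pplat − PEEP) = 484.0 / (33 − 16) = 484.0/17.0 = 28.471 mL/cmH2O.
τ = R × C = 10.909 × 0.02847 L/cmH2O = 0.3106 s.
Fraction remaining = e^(−Te/τ) = e^(−0.39/0.3106) = 0.2849.
Trapped volume = 484.0 × 0.2849 = 137.89 mL.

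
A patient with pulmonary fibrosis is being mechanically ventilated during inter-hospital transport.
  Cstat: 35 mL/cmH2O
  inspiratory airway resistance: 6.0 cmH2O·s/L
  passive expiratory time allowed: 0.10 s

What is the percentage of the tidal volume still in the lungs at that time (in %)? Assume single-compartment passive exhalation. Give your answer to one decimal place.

62.1

τ = R × C = 6.0 × 35 mL/cmH2O = 6.0 × 0.035 L/cmH2O = 0.21 s.
Passive exhalation: V(t)/V₀ = e^(−t/τ) = e^(−0.10/0.21) = 0.6211.
Fraction remaining = 0.6211 → 62.11%.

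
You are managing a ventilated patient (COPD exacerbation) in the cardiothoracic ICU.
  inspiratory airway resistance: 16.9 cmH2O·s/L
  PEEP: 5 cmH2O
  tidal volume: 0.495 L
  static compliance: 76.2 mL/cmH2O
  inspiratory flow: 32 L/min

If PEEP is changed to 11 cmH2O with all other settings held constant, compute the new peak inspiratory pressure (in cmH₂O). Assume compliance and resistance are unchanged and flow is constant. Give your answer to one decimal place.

Flow: 32 L/min ÷ 60 = 0.5333 L/s.
PIP = Vt/C + R·V̇ + PEEP (constant-flow equation of motion).
Only the baseline term changes: ΔPIP = ΔPEEP = 11 − 5 = 6.0 cmH2O.
Original PIP = 495/76.2 + 16.9×0.5333 + 5 = 20.509 cmH2O; new PIP = 20.509 + (6.0) = 26.509 cmH2O.

26.5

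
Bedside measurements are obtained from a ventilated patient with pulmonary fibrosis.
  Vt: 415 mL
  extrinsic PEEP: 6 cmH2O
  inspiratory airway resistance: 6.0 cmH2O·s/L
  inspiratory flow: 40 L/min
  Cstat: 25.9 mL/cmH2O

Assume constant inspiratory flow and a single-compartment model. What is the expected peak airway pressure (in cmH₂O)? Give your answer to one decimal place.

26.0

Flow: 40 L/min ÷ 60 = 0.6667 L/s.
Equation of motion (constant flow): PIP = Vt/C + R·V̇ + PEEP.
PIP = 415/25.9 + 6.0×0.6667 + 6 = 16.023 + 4.0 + 6 = 26.023 cmH2O.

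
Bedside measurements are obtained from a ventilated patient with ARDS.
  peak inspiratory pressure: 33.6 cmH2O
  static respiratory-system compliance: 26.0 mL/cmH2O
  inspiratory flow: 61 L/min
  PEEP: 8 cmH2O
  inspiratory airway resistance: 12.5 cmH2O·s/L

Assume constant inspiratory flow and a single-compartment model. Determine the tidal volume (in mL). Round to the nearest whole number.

Flow: 61 L/min ÷ 60 = 1.0167 L/s.
Equation of motion (constant flow): PIP = Vt/C + R·V̇ + PEEP.
Vt/C = PIP − R·V̇ − PEEP = 33.6 − 12.709 − 8 = 12.891 cmH2O.
Vt = C × 12.891 = 26.0 × 12.891 = 335.17 mL.

335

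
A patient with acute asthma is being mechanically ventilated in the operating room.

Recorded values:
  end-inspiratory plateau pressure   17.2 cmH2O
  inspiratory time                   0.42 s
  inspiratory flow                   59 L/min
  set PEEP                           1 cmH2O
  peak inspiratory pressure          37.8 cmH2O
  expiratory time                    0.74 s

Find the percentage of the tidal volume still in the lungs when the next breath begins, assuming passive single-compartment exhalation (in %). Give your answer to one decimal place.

Flow: 59 L/min ÷ 60 = 0.9833 L/s.
Vt = flow × Ti = 0.9833 L/s × 0.42 s × 1000 mL/L = 412.99 mL.
R = (PIP − Pplat)/V̇ = (37.8 − 17.2) / 0.9833 = 20.6/0.9833 = 20.95 cmH2O·s/L.
C = Vt/(Pplat − PEEP) = 412.99 / (17.2 − 1) = 412.99/16.2 = 25.493 mL/cmH2O.
τ = R × C = 20.95 × 0.02549 L/cmH2O = 0.534 s.
Fraction remaining at end-expiration = e^(−Te/τ) = e^(−0.74/0.534) = 0.2501 → 25.01%.

25.0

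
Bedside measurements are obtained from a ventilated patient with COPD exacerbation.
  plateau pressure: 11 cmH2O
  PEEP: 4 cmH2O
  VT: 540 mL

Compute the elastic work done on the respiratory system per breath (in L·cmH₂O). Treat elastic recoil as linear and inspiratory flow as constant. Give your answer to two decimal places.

Elastic work ≈ ½ × (Pplat − PEEP) × Vt = 0.5 × (11 − 4) × 0.540 L = 0.5 × 7.0 × 0.540 = 1.89 L·cmH2O.

1.89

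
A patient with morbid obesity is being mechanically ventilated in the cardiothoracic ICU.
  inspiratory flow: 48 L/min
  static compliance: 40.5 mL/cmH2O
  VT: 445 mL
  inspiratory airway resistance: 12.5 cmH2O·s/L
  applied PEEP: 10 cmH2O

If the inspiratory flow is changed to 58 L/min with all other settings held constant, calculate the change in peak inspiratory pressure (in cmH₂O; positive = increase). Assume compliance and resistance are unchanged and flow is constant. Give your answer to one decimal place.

2.1

Flow: 48 L/min ÷ 60 = 0.8 L/s.
New flow: 58 L/min ÷ 60 = 0.9667 L/s.
PIP = Vt/C + R·V̇ + PEEP (constant-flow equation of motion).
Only the resistive term changes: ΔPIP = R × ΔV̇ = 12.5 × (0.9667 − 0.8) = 12.5 × 0.1667 = 2.084 cmH2O.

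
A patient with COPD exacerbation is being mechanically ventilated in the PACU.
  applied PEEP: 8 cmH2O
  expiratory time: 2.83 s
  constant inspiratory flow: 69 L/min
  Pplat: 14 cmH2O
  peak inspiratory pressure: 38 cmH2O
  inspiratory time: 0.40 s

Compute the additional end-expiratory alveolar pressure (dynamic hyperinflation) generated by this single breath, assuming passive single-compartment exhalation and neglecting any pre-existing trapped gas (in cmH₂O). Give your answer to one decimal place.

Flow: 69 L/min ÷ 60 = 1.15 L/s.
Vt = flow × Ti = 1.15 L/s × 0.40 s × 1000 mL/L = 460.0 mL.
R = (PIP − Pplat)/V̇ = (38 − 14) / 1.15 = 24.0/1.15 = 20.87 cmH2O·s/L.
C = Vt/(Pplat − PEEP) = 460.0 / (14 − 8) = 460.0/6.0 = 76.667 mL/cmH2O.
τ = R × C = 20.87 × 0.07667 L/cmH2O = 1.6 s.
Fraction remaining = e^(−Te/τ) = e^(−2.83/1.6) = 0.1705; trapped volume = 460.0 × 0.1705 = 78.43 mL.
Additional alveolar pressure from trapping ≈ V_trapped / C = 78.43 / 76.667 = 1.023 cmH2O.

1.0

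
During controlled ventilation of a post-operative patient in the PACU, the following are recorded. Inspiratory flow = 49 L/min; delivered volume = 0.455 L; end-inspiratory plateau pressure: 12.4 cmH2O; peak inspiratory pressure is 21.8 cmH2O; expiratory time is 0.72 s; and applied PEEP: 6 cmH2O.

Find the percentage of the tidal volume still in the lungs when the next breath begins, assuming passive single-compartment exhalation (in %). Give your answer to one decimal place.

41.5

Flow: 49 L/min ÷ 60 = 0.8167 L/s.
R = (PIP − Pplat)/V̇ = (21.8 − 12.4) / 0.8167 = 9.4/0.8167 = 11.51 cmH2O·s/L.
C = Vt/(Pplat − PEEP) = 455.0 / (12.4 − 6) = 455.0/6.4 = 71.094 mL/cmH2O.
τ = R × C = 11.51 × 0.07109 L/cmH2O = 0.8182 s.
Fraction remaining at end-expiration = e^(−Te/τ) = e^(−0.72/0.8182) = 0.4148 → 41.48%.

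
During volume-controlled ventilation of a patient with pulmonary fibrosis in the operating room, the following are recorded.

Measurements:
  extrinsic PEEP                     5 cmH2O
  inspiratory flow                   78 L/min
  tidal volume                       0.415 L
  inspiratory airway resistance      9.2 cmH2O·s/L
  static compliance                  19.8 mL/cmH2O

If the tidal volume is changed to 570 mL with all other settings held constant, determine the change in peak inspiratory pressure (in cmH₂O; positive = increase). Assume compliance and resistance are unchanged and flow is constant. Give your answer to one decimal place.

PIP = Vt/C + R·V̇ + PEEP (constant-flow equation of motion).
Only the elastic term changes: ΔPIP = ΔVt / C = (570 − 415) / 19.8 = 7.828 cmH2O.

7.8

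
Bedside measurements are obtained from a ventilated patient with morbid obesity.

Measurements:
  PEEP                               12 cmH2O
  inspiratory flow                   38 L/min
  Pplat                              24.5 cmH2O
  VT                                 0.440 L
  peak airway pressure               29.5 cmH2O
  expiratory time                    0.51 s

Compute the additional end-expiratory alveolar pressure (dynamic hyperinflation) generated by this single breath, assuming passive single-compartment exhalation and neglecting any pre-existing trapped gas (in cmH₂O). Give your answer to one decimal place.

Flow: 38 L/min ÷ 60 = 0.6333 L/s.
R = (PIP − Pplat)/V̇ = (29.5 − 24.5) / 0.6333 = 5.0/0.6333 = 7.895 cmH2O·s/L.
C = Vt/(Pplat − PEEP) = 440.0 / (24.5 − 12) = 440.0/12.5 = 35.2 mL/cmH2O.
τ = R × C = 7.895 × 0.0352 L/cmH2O = 0.2779 s.
Fraction remaining = e^(−Te/τ) = e^(−0.51/0.2779) = 0.1596; trapped volume = 440.0 × 0.1596 = 70.224 mL.
Additional alveolar pressure from trapping ≈ V_trapped / C = 70.224 / 35.2 = 1.995 cmH2O.

2.0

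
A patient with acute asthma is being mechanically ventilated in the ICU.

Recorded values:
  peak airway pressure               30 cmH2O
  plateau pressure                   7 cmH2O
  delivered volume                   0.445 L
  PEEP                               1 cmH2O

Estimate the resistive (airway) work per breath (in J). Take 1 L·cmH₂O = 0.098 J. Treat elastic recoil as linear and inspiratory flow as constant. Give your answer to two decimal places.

1.00

With constant inspiratory flow the resistive pressure is constant at PIP − Pplat = 30 − 7 = 23.0 cmH2O, so resistive work = 23.0 × 0.445 = 10.235 L·cmH2O.
× 0.098 J/(L·cmH2O) → 1.003 J.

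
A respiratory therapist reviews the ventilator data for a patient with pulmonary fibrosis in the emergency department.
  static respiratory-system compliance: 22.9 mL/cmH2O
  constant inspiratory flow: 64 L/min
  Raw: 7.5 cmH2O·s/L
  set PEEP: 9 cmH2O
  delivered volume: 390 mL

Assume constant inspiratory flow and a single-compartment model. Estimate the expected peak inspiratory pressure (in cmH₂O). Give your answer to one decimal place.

Flow: 64 L/min ÷ 60 = 1.0667 L/s.
Equation of motion (constant flow): PIP = Vt/C + R·V̇ + PEEP.
PIP = 390/22.9 + 7.5×1.0667 + 9 = 17.031 + 8.0 + 9 = 34.031 cmH2O.

34.0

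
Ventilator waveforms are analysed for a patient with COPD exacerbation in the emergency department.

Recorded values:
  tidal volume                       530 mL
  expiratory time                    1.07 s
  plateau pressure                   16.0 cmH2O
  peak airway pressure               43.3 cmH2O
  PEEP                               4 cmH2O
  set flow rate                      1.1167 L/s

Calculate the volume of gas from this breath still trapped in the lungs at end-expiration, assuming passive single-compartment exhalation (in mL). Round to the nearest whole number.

197

R = (PIP − Pplat)/V̇ = (43.3 − 16.0) / 1.1167 = 27.3/1.1167 = 24.447 cmH2O·s/L.
C = Vt/(Pplat − PEEP) = 530.0 / (16.0 − 4) = 530.0/12.0 = 44.167 mL/cmH2O.
τ = R × C = 24.447 × 0.04417 L/cmH2O = 1.08 s.
Fraction remaining = e^(−Te/τ) = e^(−1.07/1.08) = 0.3713.
Trapped volume = 530.0 × 0.3713 = 196.79 mL.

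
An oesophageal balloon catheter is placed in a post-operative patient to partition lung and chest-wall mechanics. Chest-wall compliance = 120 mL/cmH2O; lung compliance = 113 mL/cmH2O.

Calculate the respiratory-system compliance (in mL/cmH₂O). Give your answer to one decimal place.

Lung and chest wall are elastances in series: 1/Crs = 1/CL + 1/Ccw.
1/Crs = 1/113 + 1/120 = 0.01718.
Crs = 58.207 mL/cmH2O.

58.2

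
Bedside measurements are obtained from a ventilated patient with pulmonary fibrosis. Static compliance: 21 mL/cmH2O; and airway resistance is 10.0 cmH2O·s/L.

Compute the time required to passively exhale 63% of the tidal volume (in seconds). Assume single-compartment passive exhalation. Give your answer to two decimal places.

τ = R × C = 10.0 × 21 mL/cmH2O = 10.0 × 0.021 L/cmH2O = 0.21 s.
Exhaled fraction f = 1 − e^(−t/τ) → t = −τ·ln(1 − f) = −0.21·ln(0.37) = 0.2088 s.

0.21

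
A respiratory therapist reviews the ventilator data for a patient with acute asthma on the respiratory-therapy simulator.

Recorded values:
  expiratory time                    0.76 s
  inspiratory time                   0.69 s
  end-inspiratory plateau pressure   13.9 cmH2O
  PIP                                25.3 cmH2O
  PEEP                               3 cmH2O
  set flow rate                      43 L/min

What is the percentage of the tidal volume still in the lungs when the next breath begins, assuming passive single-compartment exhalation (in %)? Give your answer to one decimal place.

Flow: 43 L/min ÷ 60 = 0.7167 L/s.
Vt = flow × Ti = 0.7167 L/s × 0.69 s × 1000 mL/L = 494.52 mL.
R = (PIP − Pplat)/V̇ = (25.3 − 13.9) / 0.7167 = 11.4/0.7167 = 15.906 cmH2O·s/L.
C = Vt/(Pplat − PEEP) = 494.52 / (13.9 − 3) = 494.52/10.9 = 45.369 mL/cmH2O.
τ = R × C = 15.906 × 0.04537 L/cmH2O = 0.7217 s.
Fraction remaining at end-expiration = e^(−Te/τ) = e^(−0.76/0.7217) = 0.3489 → 34.89%.

34.9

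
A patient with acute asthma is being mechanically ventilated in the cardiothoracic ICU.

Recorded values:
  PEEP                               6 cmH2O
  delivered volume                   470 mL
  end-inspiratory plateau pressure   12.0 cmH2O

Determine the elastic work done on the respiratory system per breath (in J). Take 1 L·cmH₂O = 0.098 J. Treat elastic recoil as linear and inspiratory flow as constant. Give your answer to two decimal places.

0.14

Elastic work ≈ ½ × (Pplat − PEEP) × Vt = 0.5 × (12.0 − 6) × 0.470 L = 0.5 × 6.0 × 0.470 = 1.41 L·cmH2O.
× 0.098 J/(L·cmH2O) → 0.1382 J.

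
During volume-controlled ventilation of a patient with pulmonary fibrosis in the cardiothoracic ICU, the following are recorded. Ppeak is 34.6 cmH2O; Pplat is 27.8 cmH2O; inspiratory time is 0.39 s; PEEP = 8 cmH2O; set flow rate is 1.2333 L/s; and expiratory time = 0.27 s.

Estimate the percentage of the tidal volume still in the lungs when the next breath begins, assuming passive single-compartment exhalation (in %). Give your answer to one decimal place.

13.3

Vt = flow × Ti = 1.2333 L/s × 0.39 s × 1000 mL/L = 480.99 mL.
R = (PIP − Pplat)/V̇ = (34.6 − 27.8) / 1.2333 = 6.8/1.2333 = 5.514 cmH2O·s/L.
C = Vt/(Pplat − PEEP) = 480.99 / (27.8 − 8) = 480.99/19.8 = 24.292 mL/cmH2O.
τ = R × C = 5.514 × 0.02429 L/cmH2O = 0.1339 s.
Fraction remaining at end-expiration = e^(−Te/τ) = e^(−0.27/0.1339) = 0.1331 → 13.31%.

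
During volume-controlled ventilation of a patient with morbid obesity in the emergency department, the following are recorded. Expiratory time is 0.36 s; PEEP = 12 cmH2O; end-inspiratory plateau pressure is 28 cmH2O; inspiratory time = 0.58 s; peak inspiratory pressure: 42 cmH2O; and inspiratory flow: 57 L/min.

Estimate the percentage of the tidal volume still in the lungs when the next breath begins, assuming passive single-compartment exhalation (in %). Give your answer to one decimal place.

Flow: 57 L/min ÷ 60 = 0.95 L/s.
Vt = flow × Ti = 0.95 L/s × 0.58 s × 1000 mL/L = 551.0 mL.
R = (PIP − Pplat)/V̇ = (42 − 28) / 0.95 = 14.0/0.95 = 14.737 cmH2O·s/L.
C = Vt/(Pplat − PEEP) = 551.0 / (28 − 12) = 551.0/16.0 = 34.438 mL/cmH2O.
τ = R × C = 14.737 × 0.03444 L/cmH2O = 0.5075 s.
Fraction remaining at end-expiration = e^(−Te/τ) = e^(−0.36/0.5075) = 0.492 → 49.2%.

49.2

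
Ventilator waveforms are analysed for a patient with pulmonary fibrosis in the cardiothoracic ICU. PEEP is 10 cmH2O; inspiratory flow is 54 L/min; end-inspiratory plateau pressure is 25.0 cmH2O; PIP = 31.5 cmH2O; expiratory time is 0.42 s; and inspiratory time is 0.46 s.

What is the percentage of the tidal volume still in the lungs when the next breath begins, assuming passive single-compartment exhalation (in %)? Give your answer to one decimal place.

Flow: 54 L/min ÷ 60 = 0.9 L/s.
Vt = flow × Ti = 0.9 L/s × 0.46 s × 1000 mL/L = 414.0 mL.
R = (PIP − Pplat)/V̇ = (31.5 − 25.0) / 0.9 = 6.5/0.9 = 7.222 cmH2O·s/L.
C = Vt/(Pplat − PEEP) = 414.0 / (25.0 − 10) = 414.0/15.0 = 27.6 mL/cmH2O.
τ = R × C = 7.222 × 0.0276 L/cmH2O = 0.1993 s.
Fraction remaining at end-expiration = e^(−Te/τ) = e^(−0.42/0.1993) = 0.1216 → 12.16%.

12.2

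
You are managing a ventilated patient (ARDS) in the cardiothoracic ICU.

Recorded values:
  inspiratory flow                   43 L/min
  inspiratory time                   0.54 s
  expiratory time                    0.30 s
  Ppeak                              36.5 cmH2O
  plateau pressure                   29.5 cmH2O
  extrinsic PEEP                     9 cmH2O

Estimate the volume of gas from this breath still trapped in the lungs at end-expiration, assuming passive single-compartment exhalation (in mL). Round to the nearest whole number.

Flow: 43 L/min ÷ 60 = 0.7167 L/s.
Vt = flow × Ti = 0.7167 L/s × 0.54 s × 1000 mL/L = 387.02 mL.
R = (PIP − Pplat)/V̇ = (36.5 − 29.5) / 0.7167 = 7.0/0.7167 = 9.767 cmH2O·s/L.
C = Vt/(Pplat − PEEP) = 387.02 / (29.5 − 9) = 387.02/20.5 = 18.879 mL/cmH2O.
τ = R × C = 9.767 × 0.01888 L/cmH2O = 0.1844 s.
Fraction remaining = e^(−Te/τ) = e^(−0.30/0.1844) = 0.1965.
Trapped volume = 387.02 × 0.1965 = 76.049 mL.

76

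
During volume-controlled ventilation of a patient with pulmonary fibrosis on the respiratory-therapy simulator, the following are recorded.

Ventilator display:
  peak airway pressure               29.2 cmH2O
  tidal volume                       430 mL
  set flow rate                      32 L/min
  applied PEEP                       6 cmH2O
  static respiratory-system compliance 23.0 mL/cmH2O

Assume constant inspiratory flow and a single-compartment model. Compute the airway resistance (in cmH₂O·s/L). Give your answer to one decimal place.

8.4

Flow: 32 L/min ÷ 60 = 0.5333 L/s.
Equation of motion (constant flow): PIP = Vt/C + R·V̇ + PEEP.
R·V̇ = PIP − Vt/C − PEEP = 29.2 − 430/23.0 − 6 = 29.2 − 18.696 − 6 = 4.504 cmH2O.
R = 4.504 / 0.5333 = 8.446 cmH2O·s/L.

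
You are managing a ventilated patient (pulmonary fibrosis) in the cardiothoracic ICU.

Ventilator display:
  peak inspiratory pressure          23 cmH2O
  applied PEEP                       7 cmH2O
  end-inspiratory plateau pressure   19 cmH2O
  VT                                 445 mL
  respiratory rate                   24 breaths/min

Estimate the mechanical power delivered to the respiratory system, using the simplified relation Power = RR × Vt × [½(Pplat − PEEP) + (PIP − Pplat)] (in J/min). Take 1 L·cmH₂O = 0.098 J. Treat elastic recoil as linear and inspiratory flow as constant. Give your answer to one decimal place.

10.5

Per-breath work = Vt × [½(Pplat−PEEP) + (PIP−Pplat)] = 0.445 × [0.5×12.0 + 4.0] = 0.445 × 10.0 = 4.45 L·cmH2O.
Power = 24 × 4.45 = 106.8 L·cmH2O/min.
× 0.098 J/(L·cmH2O) → 10.466 J/min.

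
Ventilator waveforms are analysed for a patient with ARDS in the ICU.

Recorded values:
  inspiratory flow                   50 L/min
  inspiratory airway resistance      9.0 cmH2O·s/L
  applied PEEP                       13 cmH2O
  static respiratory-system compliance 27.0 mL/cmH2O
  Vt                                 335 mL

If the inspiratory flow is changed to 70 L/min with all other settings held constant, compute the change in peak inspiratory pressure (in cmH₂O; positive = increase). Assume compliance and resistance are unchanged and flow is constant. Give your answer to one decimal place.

3.0

Flow: 50 L/min ÷ 60 = 0.8333 L/s.
New flow: 70 L/min ÷ 60 = 1.1667 L/s.
PIP = Vt/C + R·V̇ + PEEP (constant-flow equation of motion).
Only the resistive term changes: ΔPIP = R × ΔV̇ = 9.0 × (1.1667 − 0.8333) = 9.0 × 0.3334 = 3.001 cmH2O.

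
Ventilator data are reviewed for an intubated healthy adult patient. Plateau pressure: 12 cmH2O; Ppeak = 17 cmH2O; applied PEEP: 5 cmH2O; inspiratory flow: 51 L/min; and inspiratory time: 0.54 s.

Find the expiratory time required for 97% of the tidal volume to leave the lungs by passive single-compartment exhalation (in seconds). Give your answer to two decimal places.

1.35

Flow: 51 L/min ÷ 60 = 0.85 L/s.
Vt = flow × Ti = 0.85 L/s × 0.54 s × 1000 mL/L = 459.0 mL.
R = (PIP − Pplat)/V̇ = (17 − 12) / 0.85 = 5.0/0.85 = 5.882 cmH2O·s/L.
C = Vt/(Pplat − PEEP) = 459.0 / (12 − 5) = 459.0/7.0 = 65.571 mL/cmH2O.
τ = R × C = 5.882 × 0.06557 L/cmH2O = 0.3857 s.
t = −τ·ln(1 − 0.97) = −0.3857·ln(0.03) = 1.352 s.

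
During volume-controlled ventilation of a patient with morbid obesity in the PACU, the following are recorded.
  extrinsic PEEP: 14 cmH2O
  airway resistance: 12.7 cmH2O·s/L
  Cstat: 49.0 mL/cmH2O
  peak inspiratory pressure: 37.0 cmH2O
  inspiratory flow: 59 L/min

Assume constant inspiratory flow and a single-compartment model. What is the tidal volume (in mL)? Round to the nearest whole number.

Flow: 59 L/min ÷ 60 = 0.9833 L/s.
Equation of motion (constant flow): PIP = Vt/C + R·V̇ + PEEP.
Vt/C = PIP − R·V̇ − PEEP = 37.0 − 12.488 − 14 = 10.512 cmH2O.
Vt = C × 10.512 = 49.0 × 10.512 = 515.09 mL.

515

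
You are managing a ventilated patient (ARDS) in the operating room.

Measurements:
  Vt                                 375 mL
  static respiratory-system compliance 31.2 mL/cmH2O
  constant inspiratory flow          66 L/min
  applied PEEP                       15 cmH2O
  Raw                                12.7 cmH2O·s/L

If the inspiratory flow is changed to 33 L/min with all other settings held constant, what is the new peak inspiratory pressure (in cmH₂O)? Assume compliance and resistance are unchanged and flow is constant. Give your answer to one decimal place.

Flow: 66 L/min ÷ 60 = 1.1 L/s.
New flow: 33 L/min ÷ 60 = 0.55 L/s.
PIP = Vt/C + R·V̇ + PEEP (constant-flow equation of motion).
Only the resistive term changes: ΔPIP = R × ΔV̇ = 12.7 × (0.55 − 1.1) = 12.7 × -0.55 = -6.985 cmH2O.
Original PIP = 375/31.2 + 12.7×1.1 + 15 = 40.989 cmH2O; new PIP = 40.989 + (-6.985) = 34.004 cmH2O.

34.0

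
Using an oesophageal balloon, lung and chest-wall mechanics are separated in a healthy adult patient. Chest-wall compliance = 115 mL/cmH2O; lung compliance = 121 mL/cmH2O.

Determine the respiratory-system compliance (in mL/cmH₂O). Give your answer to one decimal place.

59.0

Lung and chest wall are elastances in series: 1/Crs = 1/CL + 1/Ccw.
1/Crs = 1/121 + 1/115 = 0.01696.
Crs = 58.962 mL/cmH2O.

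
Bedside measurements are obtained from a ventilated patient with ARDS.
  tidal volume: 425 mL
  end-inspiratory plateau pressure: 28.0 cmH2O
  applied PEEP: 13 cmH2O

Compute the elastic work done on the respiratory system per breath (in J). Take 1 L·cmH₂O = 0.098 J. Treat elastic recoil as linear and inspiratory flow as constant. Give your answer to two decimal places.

0.31

Elastic work ≈ ½ × (Pplat − PEEP) × Vt = 0.5 × (28.0 − 13) × 0.425 L = 0.5 × 15.0 × 0.425 = 3.188 L·cmH2O.
× 0.098 J/(L·cmH2O) → 0.3124 J.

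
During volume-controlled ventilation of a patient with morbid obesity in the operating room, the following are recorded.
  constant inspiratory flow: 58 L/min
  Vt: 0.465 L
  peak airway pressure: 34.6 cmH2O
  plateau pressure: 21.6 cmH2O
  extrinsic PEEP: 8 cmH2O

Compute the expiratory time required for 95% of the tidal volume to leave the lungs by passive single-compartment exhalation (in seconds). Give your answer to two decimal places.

1.38

Flow: 58 L/min ÷ 60 = 0.9667 L/s.
R = (PIP − Pplat)/V̇ = (34.6 − 21.6) / 0.9667 = 13.0/0.9667 = 13.448 cmH2O·s/L.
C = Vt/(Pplat − PEEP) = 465.0 / (21.6 − 8) = 465.0/13.6 = 34.191 mL/cmH2O.
τ = R × C = 13.448 × 0.03419 L/cmH2O = 0.4598 s.
t = −τ·ln(1 − 0.95) = −0.4598·ln(0.05) = 1.377 s.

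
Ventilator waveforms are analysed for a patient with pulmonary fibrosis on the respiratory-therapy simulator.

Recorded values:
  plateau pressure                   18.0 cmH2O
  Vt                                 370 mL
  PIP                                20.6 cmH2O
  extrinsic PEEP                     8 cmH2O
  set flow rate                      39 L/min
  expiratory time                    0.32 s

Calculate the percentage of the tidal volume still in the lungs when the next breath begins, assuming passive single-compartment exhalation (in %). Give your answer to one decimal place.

Flow: 39 L/min ÷ 60 = 0.65 L/s.
R = (PIP − Pplat)/V̇ = (20.6 − 18.0) / 0.65 = 2.6/0.65 = 4.0 cmH2O·s/L.
C = Vt/(Pplat − PEEP) = 370.0 / (18.0 − 8) = 370.0/10.0 = 37.0 mL/cmH2O.
τ = R × C = 4.0 × 0.037 L/cmH2O = 0.148 s.
Fraction remaining at end-expiration = e^(−Te/τ) = e^(−0.32/0.148) = 0.1151 → 11.51%.

11.5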